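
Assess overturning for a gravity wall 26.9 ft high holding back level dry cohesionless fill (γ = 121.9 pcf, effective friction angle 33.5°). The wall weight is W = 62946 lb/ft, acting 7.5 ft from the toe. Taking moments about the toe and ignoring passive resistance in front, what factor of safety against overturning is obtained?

4.13

K_a = tan²(45° − 33.5°/2) = 0.2887.
P_a = ½K_aγH² = 0.5×0.2887×121.9×26.9² = 12730 lb/ft, acting at H/3 = 8.967 ft above the base.
Overturning moment M_o = P_a × H/3 = 12730 × 8.967 = 114200.
Resisting moment M_r = W × 7.5 = 62946 × 7.5 = 472100.
FS_overturning = M_r/M_o = 472100/114200 = 4.135.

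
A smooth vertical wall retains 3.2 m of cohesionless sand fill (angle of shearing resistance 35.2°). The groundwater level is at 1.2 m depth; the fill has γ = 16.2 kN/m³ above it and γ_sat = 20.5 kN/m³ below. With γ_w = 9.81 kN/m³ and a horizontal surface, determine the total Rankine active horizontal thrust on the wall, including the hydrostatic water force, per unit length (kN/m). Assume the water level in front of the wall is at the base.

38.9 kN/m

K_a = tan²(45° − φ/2) = 0.2687.
γ' = 20.5 − 9.81 = 10.69 kN/m³. Depth below WT = 2.0 m.
σ'_h at WT = K_a γ d_w = 5.223 kPa; at base = 5.223 + K_a γ' × 2.0 = 10.97 kPa.
P₁ (0–1.2 m) = ½×5.223×1.2 = 3.134. P₂ (1.2–3.2 m) = ½(5.223+10.97)×2.0 = 16.19.
P_w = ½ γ_w h₂² = 0.5×9.81×2.0² = 19.62. Total = 3.134+16.19+19.62 = 38.95 kN/m.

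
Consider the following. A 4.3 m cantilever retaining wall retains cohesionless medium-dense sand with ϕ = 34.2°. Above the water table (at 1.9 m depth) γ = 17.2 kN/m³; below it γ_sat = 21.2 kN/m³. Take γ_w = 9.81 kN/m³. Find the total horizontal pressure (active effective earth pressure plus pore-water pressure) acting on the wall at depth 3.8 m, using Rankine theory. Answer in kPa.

K_a = (1 − sin φ)/(1 + sin φ) = 0.2803.
γ' = 21.2 − 9.81 = 11.39 kN/m³.
Effective vertical stress at 3.8 m: σ'_v = 17.2×1.9 + 11.39×1.90 = 54.32 kPa.
σ'_h = K_a σ'_v = 0.2803 × 54.32 = 15.23 kPa; u = γ_w × 1.90 = 18.64 kPa.
Total σ_h = 15.23 + 18.64 = 33.87 kPa.

33.9 kPa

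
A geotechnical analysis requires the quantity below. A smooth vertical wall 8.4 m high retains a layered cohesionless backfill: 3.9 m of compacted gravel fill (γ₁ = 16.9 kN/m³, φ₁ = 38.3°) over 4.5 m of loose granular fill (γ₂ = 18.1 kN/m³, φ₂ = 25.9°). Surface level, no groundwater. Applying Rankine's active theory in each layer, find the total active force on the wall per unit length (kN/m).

K_a1 = tan²(45°−38.3°/2) = 0.2347; K_a2 = tan²(45°−25.9°/2) = 0.3920.
Layer 1: σ at base = K_a1 γ₁ h₁ = 15.47 kPa; P₁ = ½×15.47×3.9 = 30.17.
Layer 2: σ_v at top = γ₁h₁ = 65.91; σ_h top = K_a2×65.91 = 25.84; σ_h base = K_a2×(65.91+18.1×4.5) = 57.76.
P₂ = ½(25.84+57.76)×4.5 = 188.1. Total P_a = 30.17+188.1 = 218.3 kN/m.

218 kN/m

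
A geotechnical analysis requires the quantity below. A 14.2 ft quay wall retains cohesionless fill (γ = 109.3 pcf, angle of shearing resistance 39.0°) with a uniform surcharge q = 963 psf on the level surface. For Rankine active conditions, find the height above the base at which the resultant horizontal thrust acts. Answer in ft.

6.04 ft

K_a = 0.2275.
Triangular part P₁ = ½K_aγH² = 2507 at H/3 = 4.733 ft; rectangular part P₂ = K_a q H = 3111 at H/2 = 7.100 ft.
ȳ = (P₁·4.733 + P₂·7.100)/(P₁+P₂) = 6.044 ft.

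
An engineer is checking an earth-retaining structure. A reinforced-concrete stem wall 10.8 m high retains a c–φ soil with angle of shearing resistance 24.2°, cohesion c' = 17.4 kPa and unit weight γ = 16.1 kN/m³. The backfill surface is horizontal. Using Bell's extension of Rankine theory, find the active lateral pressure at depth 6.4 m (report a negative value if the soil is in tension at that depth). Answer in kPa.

20.6 kPa

K_a = (1 − sin φ)/(1 + sin φ) = 0.4185.
σ_a = K_a γ z − 2c√K_a = 0.4185×16.1×6.4 − 2×17.4×0.6469 = 20.61 kPa.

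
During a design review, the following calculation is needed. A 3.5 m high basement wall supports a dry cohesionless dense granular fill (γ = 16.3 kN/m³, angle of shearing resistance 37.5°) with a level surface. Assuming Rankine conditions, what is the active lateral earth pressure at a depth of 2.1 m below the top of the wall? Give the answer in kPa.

8.32 kPa

K_a = (1 − sin φ)/(1 + sin φ) = 0.2432.
σ_h = K_a γ z = 0.2432 × 16.3 × 2.1 = 8.324 kPa.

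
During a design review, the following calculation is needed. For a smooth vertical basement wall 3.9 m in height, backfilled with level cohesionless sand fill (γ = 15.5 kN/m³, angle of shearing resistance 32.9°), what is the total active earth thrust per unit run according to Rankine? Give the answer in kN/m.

K_a = tan²(45° − φ/2) = 0.2960.
P_a = ½ K_a γ H² = 0.5 × 0.2960 × 15.5 × 3.9² = 34.90 kN/m.

34.9 kN/m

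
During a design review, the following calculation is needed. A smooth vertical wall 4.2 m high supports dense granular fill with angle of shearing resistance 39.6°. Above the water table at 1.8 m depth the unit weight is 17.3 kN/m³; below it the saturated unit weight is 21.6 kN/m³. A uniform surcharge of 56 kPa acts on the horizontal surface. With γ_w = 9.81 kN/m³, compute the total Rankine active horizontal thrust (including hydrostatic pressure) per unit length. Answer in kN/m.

K_a = tan²(45° − φ/2) = 0.2214.
γ' = 21.6 − 9.81 = 11.79 kN/m³. h₂ = H − d_w = 2.4 m.
σ'_h: at surface K_a·q = 12.40; at WT K_a(q+γd_w) = 19.30; at base K_a(q+γd_w+γ'h₂) = 25.56 kPa.
P₁ = ½(12.40+19.30)×1.8 = 28.53; P₂ = ½(19.30+25.56)×2.4 = 53.83; P_w = ½γ_w h₂² = 28.25.
Total = 28.53+53.83+28.25 = 110.6 kN/m.

111 kN/m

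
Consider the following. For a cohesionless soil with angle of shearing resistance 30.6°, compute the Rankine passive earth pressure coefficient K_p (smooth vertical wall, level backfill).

3.07

K_p = (1 + sin φ)/(1 − sin φ) = tan²(45° + 30.6°/2) = 3.074.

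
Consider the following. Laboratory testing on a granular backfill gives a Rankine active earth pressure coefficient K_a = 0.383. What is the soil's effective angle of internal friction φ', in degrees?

K_a = tan²(45° − φ/2) ⇒ 45° − φ/2 = arctan(√0.383) = 31.75°.
φ = 2(45° − 31.75°) = 26.50°.

26.5°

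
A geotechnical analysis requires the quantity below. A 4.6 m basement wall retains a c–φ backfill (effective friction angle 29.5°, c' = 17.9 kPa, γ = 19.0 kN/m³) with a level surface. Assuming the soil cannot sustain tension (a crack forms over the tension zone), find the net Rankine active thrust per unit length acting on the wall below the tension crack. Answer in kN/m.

K_a = 0.3401; √K_a = 0.5832.
Tension-crack depth z_c = 2c/(γ√K_a) = 2×17.9/(19.0×0.5832) = 3.231 m.
σ_a at base = K_a γ H − 2c√K_a = 0.3401×19.0×4.6 − 2×17.9×0.5832 = 8.847 kPa.
P_a = ½ × 8.847 × (H − z_c) = 0.5×8.847×1.369 = 6.056 kN/m.

6.06 kN/m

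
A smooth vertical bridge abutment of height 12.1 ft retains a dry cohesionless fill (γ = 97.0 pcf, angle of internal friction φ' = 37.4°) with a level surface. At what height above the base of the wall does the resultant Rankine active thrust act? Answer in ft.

K_a = 0.2443.
The pressure distribution is triangular, so the resultant acts at H/3 above the base = 12.1/3 = 4.033 ft.

4.03 ft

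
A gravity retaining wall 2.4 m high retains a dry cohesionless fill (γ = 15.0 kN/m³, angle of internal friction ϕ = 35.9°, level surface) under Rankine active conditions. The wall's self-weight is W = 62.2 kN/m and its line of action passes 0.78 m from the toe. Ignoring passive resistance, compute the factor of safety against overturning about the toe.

K_a = tan²(45° − 35.9°/2) = 0.2607.
P_a = ½K_aγH² = 0.5×0.2607×15.0×2.4² = 11.26 kN/m, acting at H/3 = 0.8000 m above the base.
Overturning moment M_o = P_a × H/3 = 11.26 × 0.8000 = 9.011.
Resisting moment M_r = W × 0.78 = 62.2 × 0.78 = 48.52.
FS_overturning = M_r/M_o = 48.52/9.011 = 5.384.

5.38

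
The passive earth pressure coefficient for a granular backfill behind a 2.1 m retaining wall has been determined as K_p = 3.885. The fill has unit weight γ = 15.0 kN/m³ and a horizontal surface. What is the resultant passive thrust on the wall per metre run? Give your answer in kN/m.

128 kN/m

P = ½ K_p γ H² = 0.5 × 3.885 × 15.0 × 2.1² = 128.5 kN/m.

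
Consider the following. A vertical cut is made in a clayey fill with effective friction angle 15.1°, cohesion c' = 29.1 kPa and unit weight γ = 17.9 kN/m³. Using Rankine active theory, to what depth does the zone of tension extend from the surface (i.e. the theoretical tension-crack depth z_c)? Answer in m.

4.24 m

K_a = tan²(45° − 15.1°/2) = 0.5867; √K_a = 0.7659.
The active pressure is zero where K_a γ z = 2c√K_a, so z_c = 2c/(γ√K_a) = 2×29.1/(17.9×0.7659) = 4.245 m.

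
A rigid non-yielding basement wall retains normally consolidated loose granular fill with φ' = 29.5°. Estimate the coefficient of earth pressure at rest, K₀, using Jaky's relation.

K₀ = 1 − sin φ' = 1 − sin 29.5° = 0.5076.

0.508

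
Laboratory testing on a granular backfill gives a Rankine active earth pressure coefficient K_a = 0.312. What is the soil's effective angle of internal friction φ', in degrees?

K_a = tan²(45° − φ/2) ⇒ 45° − φ/2 = arctan(√0.312) = 29.19°.
φ = 2(45° − 29.19°) = 31.63°.

31.6°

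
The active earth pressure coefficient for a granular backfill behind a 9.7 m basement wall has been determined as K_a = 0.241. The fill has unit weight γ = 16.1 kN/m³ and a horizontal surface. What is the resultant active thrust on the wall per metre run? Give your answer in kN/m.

P = ½ K_a γ H² = 0.5 × 0.241 × 16.1 × 9.7² = 182.5 kN/m.

183 kN/m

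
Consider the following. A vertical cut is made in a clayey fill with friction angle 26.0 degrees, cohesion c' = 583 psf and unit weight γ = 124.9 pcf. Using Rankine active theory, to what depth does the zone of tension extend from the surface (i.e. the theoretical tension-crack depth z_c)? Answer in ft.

K_a = tan²(45° − 26.0°/2) = 0.3905; √K_a = 0.6249.
The active pressure is zero where K_a γ z = 2c√K_a, so z_c = 2c/(γ√K_a) = 2×583/(124.9×0.6249) = 14.94 ft.

14.9 ft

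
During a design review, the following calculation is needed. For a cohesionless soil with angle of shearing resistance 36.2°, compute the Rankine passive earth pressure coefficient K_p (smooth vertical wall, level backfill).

3.89

K_p = (1 + sin φ)/(1 − sin φ) = tan²(45° + 36.2°/2) = 3.885.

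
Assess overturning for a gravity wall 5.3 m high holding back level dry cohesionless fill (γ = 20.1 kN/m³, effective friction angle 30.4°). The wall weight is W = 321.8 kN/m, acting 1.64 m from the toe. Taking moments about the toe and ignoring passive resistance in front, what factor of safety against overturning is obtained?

K_a = tan²(45° − 30.4°/2) = 0.3280.
P_a = ½K_aγH² = 0.5×0.3280×20.1×5.3² = 92.59 kN/m, acting at H/3 = 1.767 m above the base.
Overturning moment M_o = P_a × H/3 = 92.59 × 1.767 = 163.6.
Resisting moment M_r = W × 1.64 = 321.8 × 1.64 = 527.8.
FS_overturning = M_r/M_o = 527.8/163.6 = 3.226.

3.23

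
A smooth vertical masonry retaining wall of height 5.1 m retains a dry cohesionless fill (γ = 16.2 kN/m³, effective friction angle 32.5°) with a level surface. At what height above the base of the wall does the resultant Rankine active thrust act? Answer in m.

1.70 m

K_a = 0.3010.
The pressure distribution is triangular, so the resultant acts at H/3 above the base = 5.1/3 = 1.700 m.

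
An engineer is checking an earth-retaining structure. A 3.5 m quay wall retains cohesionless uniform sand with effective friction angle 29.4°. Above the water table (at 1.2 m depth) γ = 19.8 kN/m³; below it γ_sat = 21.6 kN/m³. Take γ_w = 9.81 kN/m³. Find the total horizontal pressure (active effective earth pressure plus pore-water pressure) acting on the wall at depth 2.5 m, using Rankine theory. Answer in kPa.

26.1 kPa

K_a = (1 − sin φ)/(1 + sin φ) = 0.3415.
γ' = 21.6 − 9.81 = 11.79 kN/m³.
Effective vertical stress at 2.5 m: σ'_v = 19.8×1.2 + 11.79×1.30 = 39.09 kPa.
σ'_h = K_a σ'_v = 0.3415 × 39.09 = 13.35 kPa; u = γ_w × 1.30 = 12.75 kPa.
Total σ_h = 13.35 + 12.75 = 26.10 kPa.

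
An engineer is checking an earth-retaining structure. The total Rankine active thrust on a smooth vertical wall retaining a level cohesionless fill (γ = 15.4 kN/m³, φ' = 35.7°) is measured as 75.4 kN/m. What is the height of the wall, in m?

6.10 m

K_a = 0.2630. P_a = ½ K_a γ H² ⇒ H = √(2P_a/(K_a γ)).
H = √(2×75.4/(0.2630×15.4)) = 6.102 m.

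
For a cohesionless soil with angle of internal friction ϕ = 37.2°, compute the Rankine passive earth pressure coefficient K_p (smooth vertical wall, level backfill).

4.06

K_p = (1 + sin φ)/(1 − sin φ) = tan²(45° + 37.2°/2) = 4.058.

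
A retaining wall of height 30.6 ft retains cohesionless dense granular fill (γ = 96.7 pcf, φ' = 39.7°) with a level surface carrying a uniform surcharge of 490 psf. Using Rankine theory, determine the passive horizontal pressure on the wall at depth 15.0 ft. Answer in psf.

8800 psf

K_p = (1 + sin φ)/(1 − sin φ) = 4.537.
σ_v = γz + q = 96.7 × 15.0 + 490 = 1940 psf.
σ_h = K_p σ_v = 4.537 × 1940 = 8803 psf.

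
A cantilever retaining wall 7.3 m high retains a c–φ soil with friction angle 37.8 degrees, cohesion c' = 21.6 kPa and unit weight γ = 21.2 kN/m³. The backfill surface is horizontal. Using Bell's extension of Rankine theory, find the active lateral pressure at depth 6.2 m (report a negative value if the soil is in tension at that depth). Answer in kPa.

K_a = (1 − sin φ)/(1 + sin φ) = 0.2400.
σ_a = K_a γ z − 2c√K_a = 0.2400×21.2×6.2 − 2×21.6×0.4899 = 10.38 kPa.

10.4 kPa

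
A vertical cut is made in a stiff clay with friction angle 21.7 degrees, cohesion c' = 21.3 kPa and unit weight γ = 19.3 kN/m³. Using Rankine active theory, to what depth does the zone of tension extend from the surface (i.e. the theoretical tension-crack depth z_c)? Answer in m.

3.25 m

K_a = tan²(45° − 21.7°/2) = 0.4601; √K_a = 0.6783.
The active pressure is zero where K_a γ z = 2c√K_a, so z_c = 2c/(γ√K_a) = 2×21.3/(19.3×0.6783) = 3.254 m.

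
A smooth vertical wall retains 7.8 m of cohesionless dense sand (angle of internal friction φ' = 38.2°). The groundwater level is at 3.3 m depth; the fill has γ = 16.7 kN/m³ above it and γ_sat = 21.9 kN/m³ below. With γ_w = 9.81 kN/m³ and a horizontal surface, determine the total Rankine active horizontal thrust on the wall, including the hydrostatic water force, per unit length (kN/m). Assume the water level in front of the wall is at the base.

208 kN/m

K_a = tan²(45° − φ/2) = 0.2358.
γ' = 21.9 − 9.81 = 12.09 kN/m³. Depth below WT = 4.5 m.
σ'_h at WT = K_a γ d_w = 12.99 kPa; at base = 12.99 + K_a γ' × 4.5 = 25.82 kPa.
P₁ (0–3.3 m) = ½×12.99×3.3 = 21.44. P₂ (3.3–7.8 m) = ½(12.99+25.82)×4.5 = 87.34.
P_w = ½ γ_w h₂² = 0.5×9.81×4.5² = 99.33. Total = 21.44+87.34+99.33 = 208.1 kN/m.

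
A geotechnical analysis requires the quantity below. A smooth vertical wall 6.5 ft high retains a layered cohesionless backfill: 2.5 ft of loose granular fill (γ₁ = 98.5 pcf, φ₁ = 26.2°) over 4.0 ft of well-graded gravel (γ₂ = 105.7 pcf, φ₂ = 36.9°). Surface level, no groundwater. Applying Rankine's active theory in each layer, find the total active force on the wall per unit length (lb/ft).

K_a1 = tan²(45°−26.2°/2) = 0.3874; K_a2 = tan²(45°−36.9°/2) = 0.2497.
Layer 1: σ at base = K_a1 γ₁ h₁ = 95.41 psf; P₁ = ½×95.41×2.5 = 119.3.
Layer 2: σ_v at top = γ₁h₁ = 246.2; σ_h top = K_a2×246.2 = 61.48; σ_h base = K_a2×(246.2+105.7×4.0) = 167.0.
P₂ = ½(61.48+167.0)×4.0 = 457.0. Total P_a = 119.3+457.0 = 576.3 lb/ft.

576 lb/ft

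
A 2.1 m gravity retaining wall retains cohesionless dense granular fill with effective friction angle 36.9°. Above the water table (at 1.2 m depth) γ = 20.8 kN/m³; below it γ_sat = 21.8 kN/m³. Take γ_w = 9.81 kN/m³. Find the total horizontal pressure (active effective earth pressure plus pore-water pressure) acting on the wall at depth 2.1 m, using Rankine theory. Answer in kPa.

17.8 kPa

K_a = (1 − sin φ)/(1 + sin φ) = 0.2497.
γ' = 21.8 − 9.81 = 11.99 kN/m³.
Effective vertical stress at 2.1 m: σ'_v = 20.8×1.2 + 11.99×0.900 = 35.75 kPa.
σ'_h = K_a σ'_v = 0.2497 × 35.75 = 8.926 kPa; u = γ_w × 0.900 = 8.829 kPa.
Total σ_h = 8.926 + 8.829 = 17.76 kPa.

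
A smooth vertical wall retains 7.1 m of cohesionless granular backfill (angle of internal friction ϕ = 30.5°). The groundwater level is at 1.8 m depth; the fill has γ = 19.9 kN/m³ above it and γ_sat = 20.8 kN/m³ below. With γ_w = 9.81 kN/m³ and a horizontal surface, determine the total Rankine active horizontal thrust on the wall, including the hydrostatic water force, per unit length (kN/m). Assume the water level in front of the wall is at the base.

261 kN/m

K_a = tan²(45° − φ/2) = 0.3267.
γ' = 20.8 − 9.81 = 10.99 kN/m³. Depth below WT = 5.3 m.
σ'_h at WT = K_a γ d_w = 11.70 kPa; at base = 11.70 + K_a γ' × 5.3 = 30.73 kPa.
P₁ (0–1.8 m) = ½×11.70×1.8 = 10.53. P₂ (1.8–7.1 m) = ½(11.70+30.73)×5.3 = 112.4.
P_w = ½ γ_w h₂² = 0.5×9.81×5.3² = 137.8. Total = 10.53+112.4+137.8 = 260.8 kN/m.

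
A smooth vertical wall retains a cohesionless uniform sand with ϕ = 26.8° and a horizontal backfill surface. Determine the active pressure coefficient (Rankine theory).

K_a = (1 − sin φ)/(1 + sin φ) = (1 − sin 26.8°)/(1 + sin 26.8°) = 0.3785.

0.378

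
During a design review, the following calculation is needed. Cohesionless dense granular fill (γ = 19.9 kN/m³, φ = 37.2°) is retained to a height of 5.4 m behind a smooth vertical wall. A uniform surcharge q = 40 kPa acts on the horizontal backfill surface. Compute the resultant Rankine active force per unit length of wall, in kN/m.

125 kN/m

K_a = tan²(45° − φ/2) = 0.2464.
Soil triangle: ½ K_a γ H² = 0.5×0.2464×19.9×5.4² = 71.50 kN/m.
Surcharge rectangle: K_a q H = 0.2464×40×5.4 = 53.23 kN/m.
Total = 71.50 + 53.23 = 124.7 kN/m.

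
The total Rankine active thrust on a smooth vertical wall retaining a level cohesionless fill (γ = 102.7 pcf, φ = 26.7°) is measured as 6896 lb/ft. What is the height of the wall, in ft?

18.8 ft

K_a = 0.3800. P_a = ½ K_a γ H² ⇒ H = √(2P_a/(K_a γ)).
H = √(2×6896/(0.3800×102.7)) = 18.80 ft.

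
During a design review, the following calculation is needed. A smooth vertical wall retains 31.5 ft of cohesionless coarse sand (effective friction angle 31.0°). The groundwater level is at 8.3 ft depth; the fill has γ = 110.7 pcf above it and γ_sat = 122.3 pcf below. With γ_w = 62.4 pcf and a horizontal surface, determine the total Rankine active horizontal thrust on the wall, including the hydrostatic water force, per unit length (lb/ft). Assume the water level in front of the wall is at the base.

K_a = tan²(45° − φ/2) = 0.3201.
γ' = 122.3 − 62.4 = 59.90 pcf. Depth below WT = 23.2 ft.
σ'_h at WT = K_a γ d_w = 294.1 psf; at base = 294.1 + K_a γ' × 23.2 = 738.9 psf.
P₁ (0–8.3 ft) = ½×294.1×8.3 = 1221. P₂ (8.3–31.5 ft) = ½(294.1+738.9)×23.2 = 11980.
P_w = ½ γ_w h₂² = 0.5×62.4×23.2² = 16790. Total = 1221+11980+16790 = 30000 lb/ft.

30000 lb/ft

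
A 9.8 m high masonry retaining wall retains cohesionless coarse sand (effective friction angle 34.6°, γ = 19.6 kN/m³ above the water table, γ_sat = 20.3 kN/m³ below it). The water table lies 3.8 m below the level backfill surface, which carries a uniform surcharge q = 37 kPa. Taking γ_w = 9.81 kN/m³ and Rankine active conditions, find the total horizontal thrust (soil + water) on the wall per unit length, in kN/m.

491 kN/m

K_a = tan²(45° − φ/2) = 0.2756.
γ' = 20.3 − 9.81 = 10.49 kN/m³. h₂ = H − d_w = 6.0 m.
σ'_h: at surface K_a·q = 10.20; at WT K_a(q+γd_w) = 30.73; at base K_a(q+γd_w+γ'h₂) = 48.08 kPa.
P₁ = ½(10.20+30.73)×3.8 = 77.76; P₂ = ½(30.73+48.08)×6.0 = 236.4; P_w = ½γ_w h₂² = 176.6.
Total = 77.76+236.4+176.6 = 490.8 kN/m.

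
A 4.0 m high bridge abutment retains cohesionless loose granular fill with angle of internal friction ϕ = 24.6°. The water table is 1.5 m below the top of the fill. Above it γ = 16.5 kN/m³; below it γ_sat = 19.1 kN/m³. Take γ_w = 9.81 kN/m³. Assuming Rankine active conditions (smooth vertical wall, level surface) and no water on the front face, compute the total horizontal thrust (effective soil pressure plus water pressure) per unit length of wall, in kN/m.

75.8 kN/m

K_a = tan²(45° − φ/2) = 0.4121.
γ' = 19.1 − 9.81 = 9.290 kN/m³. Depth below WT = 2.5 m.
σ'_h at WT = K_a γ d_w = 10.20 kPa; at base = 10.20 + K_a γ' × 2.5 = 19.77 kPa.
P₁ (0–1.5 m) = ½×10.20×1.5 = 7.651. P₂ (1.5–4.0 m) = ½(10.20+19.77)×2.5 = 37.47.
P_w = ½ γ_w h₂² = 0.5×9.81×2.5² = 30.66. Total = 7.651+37.47+30.66 = 75.77 kN/m.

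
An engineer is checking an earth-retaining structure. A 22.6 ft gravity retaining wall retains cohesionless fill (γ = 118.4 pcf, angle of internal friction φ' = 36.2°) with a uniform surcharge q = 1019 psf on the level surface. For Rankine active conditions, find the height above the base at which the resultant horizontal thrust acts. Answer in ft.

9.16 ft

K_a = 0.2574.
Triangular part P₁ = ½K_aγH² = 7782 at H/3 = 7.533 ft; rectangular part P₂ = K_a q H = 5927 at H/2 = 11.30 ft.
ȳ = (P₁·7.533 + P₂·11.30)/(P₁+P₂) = 9.162 ft.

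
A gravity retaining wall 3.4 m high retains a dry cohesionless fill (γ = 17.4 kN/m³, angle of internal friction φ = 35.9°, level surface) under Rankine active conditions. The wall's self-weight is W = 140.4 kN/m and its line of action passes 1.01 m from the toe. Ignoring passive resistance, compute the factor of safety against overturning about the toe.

K_a = tan²(45° − 35.9°/2) = 0.2607.
P_a = ½K_aγH² = 0.5×0.2607×17.4×3.4² = 26.22 kN/m, acting at H/3 = 1.133 m above the base.
Overturning moment M_o = P_a × H/3 = 26.22 × 1.133 = 29.72.
Resisting moment M_r = W × 1.01 = 140.4 × 1.01 = 141.8.
FS_overturning = M_r/M_o = 141.8/29.72 = 4.771.

4.77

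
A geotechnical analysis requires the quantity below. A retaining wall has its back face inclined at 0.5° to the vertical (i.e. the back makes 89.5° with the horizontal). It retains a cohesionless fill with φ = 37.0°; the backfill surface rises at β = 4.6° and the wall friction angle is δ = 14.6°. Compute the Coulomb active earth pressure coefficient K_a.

0.243

K_a = sin²(α+φ) / [sin²α · sin(α−δ) · (1 + √{sin(φ+δ)sin(φ−β) / (sin(α−δ)sin(α+β))})²].
With α = 89.5°, φ = 37.0°, δ = 14.6°, β = 4.6°: K_a = 0.2428.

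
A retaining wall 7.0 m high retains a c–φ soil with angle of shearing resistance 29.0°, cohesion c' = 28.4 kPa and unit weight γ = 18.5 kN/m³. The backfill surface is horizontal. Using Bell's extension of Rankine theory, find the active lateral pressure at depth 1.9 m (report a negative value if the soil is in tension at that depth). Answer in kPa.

K_a = (1 − sin φ)/(1 + sin φ) = 0.3470.
σ_a = K_a γ z − 2c√K_a = 0.3470×18.5×1.9 − 2×28.4×0.5890 = -21.26 kPa.

-21.3 kPa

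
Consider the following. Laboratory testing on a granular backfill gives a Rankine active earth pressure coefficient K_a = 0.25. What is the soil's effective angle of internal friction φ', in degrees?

K_a = tan²(45° − φ/2) ⇒ 45° − φ/2 = arctan(√0.25) = 26.57°.
φ = 2(45° − 26.57°) = 36.87°.

36.9°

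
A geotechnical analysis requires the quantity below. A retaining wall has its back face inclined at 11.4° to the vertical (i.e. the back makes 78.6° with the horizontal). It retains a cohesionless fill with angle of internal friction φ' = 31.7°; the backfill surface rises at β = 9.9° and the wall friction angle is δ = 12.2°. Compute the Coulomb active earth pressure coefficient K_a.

K_a = sin²(α+φ) / [sin²α · sin(α−δ) · (1 + √{sin(φ+δ)sin(φ−β) / (sin(α−δ)sin(α+β))})²].
With α = 78.6°, φ = 31.7°, δ = 12.2°, β = 9.9°: K_a = 0.4266.

0.427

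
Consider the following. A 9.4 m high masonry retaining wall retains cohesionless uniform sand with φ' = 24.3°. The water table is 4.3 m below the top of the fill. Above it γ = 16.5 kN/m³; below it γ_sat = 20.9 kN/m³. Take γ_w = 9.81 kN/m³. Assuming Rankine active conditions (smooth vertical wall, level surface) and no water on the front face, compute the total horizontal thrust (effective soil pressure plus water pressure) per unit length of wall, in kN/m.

402 kN/m

K_a = tan²(45° − φ/2) = 0.4169.
γ' = 20.9 − 9.81 = 11.09 kN/m³. Depth below WT = 5.1 m.
σ'_h at WT = K_a γ d_w = 29.58 kPa; at base = 29.58 + K_a γ' × 5.1 = 53.16 kPa.
P₁ (0–4.3 m) = ½×29.58×4.3 = 63.60. P₂ (4.3–9.4 m) = ½(29.58+53.16)×5.1 = 211.0.
P_w = ½ γ_w h₂² = 0.5×9.81×5.1² = 127.6. Total = 63.60+211.0+127.6 = 402.2 kN/m.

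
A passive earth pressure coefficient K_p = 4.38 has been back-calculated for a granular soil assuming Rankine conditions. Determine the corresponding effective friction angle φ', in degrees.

K_p = (1+sin φ)/(1−sin φ) ⇒ sin φ = (K_p − 1)/(K_p + 1) = 0.6283.
φ = arcsin(0.6283) = 38.92°.

38.9°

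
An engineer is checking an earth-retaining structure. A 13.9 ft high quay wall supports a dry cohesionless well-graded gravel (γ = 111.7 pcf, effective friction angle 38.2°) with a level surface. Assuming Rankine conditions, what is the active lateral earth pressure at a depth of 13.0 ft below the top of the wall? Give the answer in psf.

342 psf

K_a = (1 − sin φ)/(1 + sin φ) = 0.2358.
σ_h = K_a γ z = 0.2358 × 111.7 × 13.0 = 342.4 psf.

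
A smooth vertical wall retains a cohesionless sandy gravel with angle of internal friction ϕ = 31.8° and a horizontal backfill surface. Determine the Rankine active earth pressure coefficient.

0.310

K_a = (1 − sin φ)/(1 + sin φ) = (1 − sin 31.8°)/(1 + sin 31.8°) = 0.3098.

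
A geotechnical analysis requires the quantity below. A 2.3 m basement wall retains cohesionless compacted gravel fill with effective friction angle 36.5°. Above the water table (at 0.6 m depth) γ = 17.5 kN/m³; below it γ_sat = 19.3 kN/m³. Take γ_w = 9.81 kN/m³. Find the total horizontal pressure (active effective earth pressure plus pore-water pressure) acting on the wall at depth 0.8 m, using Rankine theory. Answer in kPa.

K_a = (1 − sin φ)/(1 + sin φ) = 0.2541.
γ' = 19.3 − 9.81 = 9.490 kN/m³.
Effective vertical stress at 0.8 m: σ'_v = 17.5×0.6 + 9.490×0.200 = 12.40 kPa.
σ'_h = K_a σ'_v = 0.2541 × 12.40 = 3.150 kPa; u = γ_w × 0.200 = 1.962 kPa.
Total σ_h = 3.150 + 1.962 = 5.112 kPa.

5.11 kPa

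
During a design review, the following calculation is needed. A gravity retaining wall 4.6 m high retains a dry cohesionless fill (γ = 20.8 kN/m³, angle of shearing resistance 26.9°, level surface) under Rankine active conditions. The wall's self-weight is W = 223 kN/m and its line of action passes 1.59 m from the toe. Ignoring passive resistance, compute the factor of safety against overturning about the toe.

K_a = tan²(45° − 26.9°/2) = 0.3770.
P_a = ½K_aγH² = 0.5×0.3770×20.8×4.6² = 82.96 kN/m, acting at H/3 = 1.533 m above the base.
Overturning moment M_o = P_a × H/3 = 82.96 × 1.533 = 127.2.
Resisting moment M_r = W × 1.59 = 223 × 1.59 = 354.6.
FS_overturning = M_r/M_o = 354.6/127.2 = 2.787.

2.79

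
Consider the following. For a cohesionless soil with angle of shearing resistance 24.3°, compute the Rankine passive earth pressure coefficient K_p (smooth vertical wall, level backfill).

K_p = (1 + sin φ)/(1 − sin φ) = tan²(45° + 24.3°/2) = 2.399.

2.40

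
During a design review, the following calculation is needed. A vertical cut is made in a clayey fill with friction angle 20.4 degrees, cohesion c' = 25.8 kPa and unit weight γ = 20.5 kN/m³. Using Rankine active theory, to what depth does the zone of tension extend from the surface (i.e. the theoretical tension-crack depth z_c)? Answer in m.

3.62 m

K_a = tan²(45° − 20.4°/2) = 0.4831; √K_a = 0.6950.
The active pressure is zero where K_a γ z = 2c√K_a, so z_c = 2c/(γ√K_a) = 2×25.8/(20.5×0.6950) = 3.622 m.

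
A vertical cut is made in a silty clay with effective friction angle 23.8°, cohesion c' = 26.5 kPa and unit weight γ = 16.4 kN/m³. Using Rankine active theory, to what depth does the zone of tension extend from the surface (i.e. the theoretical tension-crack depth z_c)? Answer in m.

4.96 m

K_a = tan²(45° − 23.8°/2) = 0.4250; √K_a = 0.6519.
The active pressure is zero where K_a γ z = 2c√K_a, so z_c = 2c/(γ√K_a) = 2×26.5/(16.4×0.6519) = 4.957 m.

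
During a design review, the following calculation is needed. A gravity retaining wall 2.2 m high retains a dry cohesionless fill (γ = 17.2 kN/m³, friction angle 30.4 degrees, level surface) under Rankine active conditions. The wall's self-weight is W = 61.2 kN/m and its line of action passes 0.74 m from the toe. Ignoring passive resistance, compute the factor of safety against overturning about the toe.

K_a = tan²(45° − 30.4°/2) = 0.3280.
P_a = ½K_aγH² = 0.5×0.3280×17.2×2.2² = 13.65 kN/m, acting at H/3 = 0.7333 m above the base.
Overturning moment M_o = P_a × H/3 = 13.65 × 0.7333 = 10.01.
Resisting moment M_r = W × 0.74 = 61.2 × 0.74 = 45.29.
FS_overturning = M_r/M_o = 45.29/10.01 = 4.524.

4.52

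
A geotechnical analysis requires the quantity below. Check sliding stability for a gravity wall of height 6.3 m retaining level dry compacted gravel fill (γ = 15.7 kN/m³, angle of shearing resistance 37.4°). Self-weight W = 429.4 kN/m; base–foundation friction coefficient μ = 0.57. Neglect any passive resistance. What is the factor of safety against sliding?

K_a = tan²(45° − 37.4°/2) = 0.2443.
P_a = ½K_aγH² = 0.5×0.2443×15.7×6.3² = 76.10 kN/m, acting at H/3 = 2.100 m above the base.
FS_sliding = μW / P_a = 0.57×429.4 / 76.10 = 3.216.

3.22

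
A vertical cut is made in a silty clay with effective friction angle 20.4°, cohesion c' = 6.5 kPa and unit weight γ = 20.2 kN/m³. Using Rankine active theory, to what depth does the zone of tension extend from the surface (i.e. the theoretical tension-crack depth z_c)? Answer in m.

K_a = tan²(45° − 20.4°/2) = 0.4831; √K_a = 0.6950.
The active pressure is zero where K_a γ z = 2c√K_a, so z_c = 2c/(γ√K_a) = 2×6.5/(20.2×0.6950) = 0.9260 m.

0.926 m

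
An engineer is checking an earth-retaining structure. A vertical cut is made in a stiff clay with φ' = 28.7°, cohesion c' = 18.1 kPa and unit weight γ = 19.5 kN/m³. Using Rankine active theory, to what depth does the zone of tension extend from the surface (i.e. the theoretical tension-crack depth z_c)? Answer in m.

K_a = tan²(45° − 28.7°/2) = 0.3511; √K_a = 0.5926.
The active pressure is zero where K_a γ z = 2c√K_a, so z_c = 2c/(γ√K_a) = 2×18.1/(19.5×0.5926) = 3.133 m.

3.13 m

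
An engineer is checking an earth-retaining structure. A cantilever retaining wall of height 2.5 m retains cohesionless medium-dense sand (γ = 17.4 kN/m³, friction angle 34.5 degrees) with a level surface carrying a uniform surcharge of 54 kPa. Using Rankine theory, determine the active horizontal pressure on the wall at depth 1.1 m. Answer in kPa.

K_a = (1 − sin φ)/(1 + sin φ) = 0.2768.
σ_v = γz + q = 17.4 × 1.1 + 54 = 73.14 kPa.
σ_h = K_a σ_v = 0.2768 × 73.14 = 20.25 kPa.

20.2 kPa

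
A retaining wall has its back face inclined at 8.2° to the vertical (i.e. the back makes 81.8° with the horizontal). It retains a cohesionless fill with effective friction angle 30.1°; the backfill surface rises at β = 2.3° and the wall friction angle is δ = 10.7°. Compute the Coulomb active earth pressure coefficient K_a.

0.377

K_a = sin²(α+φ) / [sin²α · sin(α−δ) · (1 + √{sin(φ+δ)sin(φ−β) / (sin(α−δ)sin(α+β))})²].
With α = 81.8°, φ = 30.1°, δ = 10.7°, β = 2.3°: K_a = 0.3773.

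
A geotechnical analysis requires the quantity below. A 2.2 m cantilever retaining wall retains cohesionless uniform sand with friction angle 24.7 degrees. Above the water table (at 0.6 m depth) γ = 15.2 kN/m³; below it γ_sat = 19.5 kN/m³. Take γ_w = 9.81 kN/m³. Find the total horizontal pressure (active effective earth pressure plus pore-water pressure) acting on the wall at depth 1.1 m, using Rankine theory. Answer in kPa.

10.6 kPa

K_a = (1 − sin φ)/(1 + sin φ) = 0.4106.
γ' = 19.5 − 9.81 = 9.690 kN/m³.
Effective vertical stress at 1.1 m: σ'_v = 15.2×0.6 + 9.690×0.500 = 13.96 kPa.
σ'_h = K_a σ'_v = 0.4106 × 13.96 = 5.734 kPa; u = γ_w × 0.500 = 4.905 kPa.
Total σ_h = 5.734 + 4.905 = 10.64 kPa.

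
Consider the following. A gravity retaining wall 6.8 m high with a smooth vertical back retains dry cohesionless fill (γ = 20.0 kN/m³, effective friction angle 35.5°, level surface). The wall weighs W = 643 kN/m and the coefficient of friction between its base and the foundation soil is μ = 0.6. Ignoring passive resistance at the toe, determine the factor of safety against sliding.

3.15

K_a = tan²(45° − 35.5°/2) = 0.2653.
P_a = ½K_aγH² = 0.5×0.2653×20.0×6.8² = 122.7 kN/m, acting at H/3 = 2.267 m above the base.
FS_sliding = μW / P_a = 0.6×643 / 122.7 = 3.145.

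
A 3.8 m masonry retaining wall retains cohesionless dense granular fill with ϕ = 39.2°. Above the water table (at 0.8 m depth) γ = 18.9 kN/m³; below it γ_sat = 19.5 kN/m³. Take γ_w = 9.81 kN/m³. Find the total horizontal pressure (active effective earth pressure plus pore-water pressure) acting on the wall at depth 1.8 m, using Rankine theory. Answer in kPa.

15.4 kPa

K_a = (1 − sin φ)/(1 + sin φ) = 0.2255.
γ' = 19.5 − 9.81 = 9.690 kN/m³.
Effective vertical stress at 1.8 m: σ'_v = 18.9×0.8 + 9.690×1.00 = 24.81 kPa.
σ'_h = K_a σ'_v = 0.2255 × 24.81 = 5.594 kPa; u = γ_w × 1.00 = 9.810 kPa.
Total σ_h = 5.594 + 9.810 = 15.40 kPa.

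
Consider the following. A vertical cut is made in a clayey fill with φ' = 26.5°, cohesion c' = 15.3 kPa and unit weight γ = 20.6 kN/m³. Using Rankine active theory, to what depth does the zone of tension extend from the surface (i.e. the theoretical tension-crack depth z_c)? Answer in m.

2.40 m

K_a = tan²(45° − 26.5°/2) = 0.3829; √K_a = 0.6188.
The active pressure is zero where K_a γ z = 2c√K_a, so z_c = 2c/(γ√K_a) = 2×15.3/(20.6×0.6188) = 2.400 m.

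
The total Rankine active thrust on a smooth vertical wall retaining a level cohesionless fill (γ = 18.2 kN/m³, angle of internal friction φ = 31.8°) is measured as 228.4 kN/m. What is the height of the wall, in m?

K_a = 0.3098. P_a = ½ K_a γ H² ⇒ H = √(2P_a/(K_a γ)).
H = √(2×228.4/(0.3098×18.2)) = 9.001 m.

9.00 m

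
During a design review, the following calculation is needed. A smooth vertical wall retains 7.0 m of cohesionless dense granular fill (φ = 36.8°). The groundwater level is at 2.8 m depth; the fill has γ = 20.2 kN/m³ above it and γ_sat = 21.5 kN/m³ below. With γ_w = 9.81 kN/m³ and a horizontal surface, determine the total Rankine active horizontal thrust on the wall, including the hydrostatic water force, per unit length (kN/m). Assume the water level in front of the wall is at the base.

K_a = tan²(45° − φ/2) = 0.2508.
γ' = 21.5 − 9.81 = 11.69 kN/m³. Depth below WT = 4.2 m.
σ'_h at WT = K_a γ d_w = 14.18 kPa; at base = 14.18 + K_a γ' × 4.2 = 26.50 kPa.
P₁ (0–2.8 m) = ½×14.18×2.8 = 19.86. P₂ (2.8–7.0 m) = ½(14.18+26.50)×4.2 = 85.42.
P_w = ½ γ_w h₂² = 0.5×9.81×4.2² = 86.52. Total = 19.86+85.42+86.52 = 191.8 kN/m.

192 kN/m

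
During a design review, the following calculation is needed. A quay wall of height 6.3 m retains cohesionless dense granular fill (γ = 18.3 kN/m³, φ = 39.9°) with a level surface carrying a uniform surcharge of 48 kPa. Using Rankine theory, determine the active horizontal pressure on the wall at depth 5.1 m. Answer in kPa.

30.9 kPa

K_a = (1 − sin φ)/(1 + sin φ) = 0.2184.
σ_v = γz + q = 18.3 × 5.1 + 48 = 141.3 kPa.
σ_h = K_a σ_v = 0.2184 × 141.3 = 30.87 kPa.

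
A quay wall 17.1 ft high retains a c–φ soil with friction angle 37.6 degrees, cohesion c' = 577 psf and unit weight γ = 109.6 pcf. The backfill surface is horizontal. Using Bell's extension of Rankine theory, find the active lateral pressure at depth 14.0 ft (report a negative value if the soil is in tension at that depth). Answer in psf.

K_a = (1 − sin φ)/(1 + sin φ) = 0.2421.
σ_a = K_a γ z − 2c√K_a = 0.2421×109.6×14.0 − 2×577×0.4921 = -196.3 psf.

-196 psf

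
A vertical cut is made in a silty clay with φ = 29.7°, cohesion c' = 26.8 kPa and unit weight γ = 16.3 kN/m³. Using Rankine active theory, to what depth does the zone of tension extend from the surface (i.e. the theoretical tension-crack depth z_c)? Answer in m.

5.66 m

K_a = tan²(45° − 29.7°/2) = 0.3374; √K_a = 0.5808.
The active pressure is zero where K_a γ z = 2c√K_a, so z_c = 2c/(γ√K_a) = 2×26.8/(16.3×0.5808) = 5.661 m.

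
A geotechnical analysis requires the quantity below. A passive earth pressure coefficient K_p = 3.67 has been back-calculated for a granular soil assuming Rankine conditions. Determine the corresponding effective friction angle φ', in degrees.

34.9°

K_p = (1+sin φ)/(1−sin φ) ⇒ sin φ = (K_p − 1)/(K_p + 1) = 0.5717.
φ = arcsin(0.5717) = 34.87°.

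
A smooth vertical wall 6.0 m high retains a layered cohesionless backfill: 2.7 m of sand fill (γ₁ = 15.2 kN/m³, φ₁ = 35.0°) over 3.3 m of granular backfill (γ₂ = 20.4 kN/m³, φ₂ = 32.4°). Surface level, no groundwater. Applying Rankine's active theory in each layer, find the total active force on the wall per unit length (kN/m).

89.5 kN/m

K_a1 = tan²(45°−35.0°/2) = 0.2710; K_a2 = tan²(45°−32.4°/2) = 0.3022.
Layer 1: σ at base = K_a1 γ₁ h₁ = 11.12 kPa; P₁ = ½×11.12×2.7 = 15.01.
Layer 2: σ_v at top = γ₁h₁ = 41.04; σ_h top = K_a2×41.04 = 12.40; σ_h base = K_a2×(41.04+20.4×3.3) = 32.75.
P₂ = ½(12.40+32.75)×3.3 = 74.50. Total P_a = 15.01+74.50 = 89.52 kN/m.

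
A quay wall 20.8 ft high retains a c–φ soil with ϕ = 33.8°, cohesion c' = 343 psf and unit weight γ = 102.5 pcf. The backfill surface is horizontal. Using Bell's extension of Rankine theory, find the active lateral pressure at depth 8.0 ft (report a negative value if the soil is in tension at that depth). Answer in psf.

-133 psf

K_a = (1 − sin φ)/(1 + sin φ) = 0.2851.
σ_a = K_a γ z − 2c√K_a = 0.2851×102.5×8.0 − 2×343×0.5340 = -132.5 psf.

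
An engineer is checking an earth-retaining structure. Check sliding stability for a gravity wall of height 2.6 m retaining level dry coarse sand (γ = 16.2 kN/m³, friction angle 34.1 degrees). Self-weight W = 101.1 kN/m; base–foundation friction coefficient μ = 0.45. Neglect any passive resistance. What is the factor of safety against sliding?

2.95

K_a = tan²(45° − 34.1°/2) = 0.2815.
P_a = ½K_aγH² = 0.5×0.2815×16.2×2.6² = 15.42 kN/m, acting at H/3 = 0.8667 m above the base.
FS_sliding = μW / P_a = 0.45×101.1 / 15.42 = 2.951.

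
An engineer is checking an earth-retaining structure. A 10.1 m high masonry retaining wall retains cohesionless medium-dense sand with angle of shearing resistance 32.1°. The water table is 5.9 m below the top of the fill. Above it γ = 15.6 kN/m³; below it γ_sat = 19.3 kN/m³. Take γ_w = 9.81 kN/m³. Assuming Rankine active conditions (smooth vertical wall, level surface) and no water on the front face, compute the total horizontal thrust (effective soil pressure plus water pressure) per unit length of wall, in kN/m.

314 kN/m

K_a = tan²(45° − φ/2) = 0.3060.
γ' = 19.3 − 9.81 = 9.490 kN/m³. Depth below WT = 4.2 m.
σ'_h at WT = K_a γ d_w = 28.16 kPa; at base = 28.16 + K_a γ' × 4.2 = 40.36 kPa.
P₁ (0–5.9 m) = ½×28.16×5.9 = 83.08. P₂ (5.9–10.1 m) = ½(28.16+40.36)×4.2 = 143.9.
P_w = ½ γ_w h₂² = 0.5×9.81×4.2² = 86.52. Total = 83.08+143.9+86.52 = 313.5 kN/m.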